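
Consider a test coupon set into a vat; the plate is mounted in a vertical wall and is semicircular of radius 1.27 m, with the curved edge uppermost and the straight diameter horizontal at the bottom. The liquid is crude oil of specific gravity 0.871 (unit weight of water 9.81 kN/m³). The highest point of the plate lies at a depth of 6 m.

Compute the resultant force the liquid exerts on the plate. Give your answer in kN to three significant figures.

F ≈ 146 kN

γ = 0.871 × 9.81 = 8.54451 kN/m³.
The centroid lies 4r/(3π) = 0.539005 m above the diameter, so r − 4r/(3π) = 1.27 − 0.539005 = 0.730995 m below the topmost point, so the centroid depth is h_c = 6 + 0.730995 = 6.731 m.
A = πr²/2 = π × 1.27²/2 = 2.53354 m².
Resultant F = γ·h_c·A = 8.54451 × 6.731 × 2.53354 = 145.712 kN.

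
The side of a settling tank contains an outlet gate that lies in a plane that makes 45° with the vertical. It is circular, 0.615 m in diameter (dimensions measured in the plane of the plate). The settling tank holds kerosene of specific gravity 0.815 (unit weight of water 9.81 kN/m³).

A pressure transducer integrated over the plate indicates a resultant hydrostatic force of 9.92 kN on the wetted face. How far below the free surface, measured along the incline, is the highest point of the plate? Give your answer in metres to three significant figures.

γ = 0.815 × 9.81 = 7.99515 kN/m³.
A = π(0.3075)² = 0.297057 m².
From F = γ·h_c·A, the centroid depth is h_c = 9.92/(7.99515 × 0.297057) = 4.17682 m.
The plate makes 45° with the vertical, i.e. θ = 90° − 45° = 45° to the horizontal. Measuring y along the incline from the free-surface line, vertical depth h = y·sinθ with sinθ = 0.707107.
Along the incline, y_c = h_c/sinθ = 4.17682/0.707107 = 5.90691 m.
The centroid is at the centre, 0.3075 m below the top of the plate, so the highest point sits at y_top = 5.90691 − 0.3075 = 5.59941 m along the incline.

y_top ≈ 5.60 m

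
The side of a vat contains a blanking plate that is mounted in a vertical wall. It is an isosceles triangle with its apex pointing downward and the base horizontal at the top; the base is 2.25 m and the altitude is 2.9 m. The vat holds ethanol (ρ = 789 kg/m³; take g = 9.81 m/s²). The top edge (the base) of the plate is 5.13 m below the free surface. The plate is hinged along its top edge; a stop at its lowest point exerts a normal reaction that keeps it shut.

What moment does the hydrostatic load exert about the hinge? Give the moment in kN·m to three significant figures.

γ = ρg = 789 × 9.81 / 1000 = 7.74009 kN/m³.
With the apex down, the centroid sits h/3 = 2.9/3 = 0.966667 m below the base (the top edge), so the centroid depth is h_c = 5.13 + 0.966667 = 6.09667 m.
A = ½ × 2.25 × 2.9 = 3.2625 m².
Resultant F = γ·h_c·A = 7.74009 × 6.09667 × 3.2625 = 153.953 kN.
I_c = b·h³/36 = 2.25 × 2.9³/36 = 1.52431 m⁴.
Centre of pressure: y_p = y_c + I_c/(y_c·A) = 6.09667 + 1.52431/(6.09667 × 3.2625) = 6.09667 + 0.0766355 = 6.17331 m along the plane.
The resultant acts 0.966667 + 0.0766355 = 1.0433 m (along the plate) below the hinge at the top edge, so the moment about the hinge is M = F × 1.0433 = 153.953 × 1.0433 = 160.619 kN·m.

M ≈ 161 kN·m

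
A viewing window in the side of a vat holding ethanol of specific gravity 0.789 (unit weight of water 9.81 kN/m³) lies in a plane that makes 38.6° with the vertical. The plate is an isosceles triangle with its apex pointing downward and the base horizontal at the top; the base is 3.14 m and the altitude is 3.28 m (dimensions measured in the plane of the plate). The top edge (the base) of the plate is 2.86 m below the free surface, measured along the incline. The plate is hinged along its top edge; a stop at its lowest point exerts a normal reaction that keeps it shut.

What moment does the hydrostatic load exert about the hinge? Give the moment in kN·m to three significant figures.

γ = 0.789 × 9.81 = 7.74009 kN/m³.
The plate makes 38.6° with the vertical, i.e. θ = 90° − 38.6° = 51.4° to the horizontal. Measuring y along the incline from the free-surface line, vertical depth h = y·sinθ with sinθ = 0.781520.
With the apex down, the centroid sits h/3 = 3.28/3 = 1.09333 m below the base (the top edge), so y_c = 2.86 + 1.09333 = 3.95333 m and h_c = 3.95333 × 0.781520 = 3.08961 m.
A = ½ × 3.14 × 3.28 = 5.1496 m².
Resultant F = γ·h_c·A = 7.74009 × 3.08961 × 5.1496 = 123.147 kN.
I_c = b·h³/36 = 3.14 × 3.28³/36 = 3.07786 m⁴.
Centre of pressure: y_p = y_c + I_c/(y_c·A) = 3.95333 + 3.07786/(3.95333 × 5.1496) = 3.95333 + 0.151186 = 4.10452 m along the plane.
The resultant acts 1.09333 + 0.151186 = 1.24452 m (along the plate) below the hinge at the top edge, so the moment about the hinge is M = F × 1.24452 = 123.147 × 1.24452 = 153.259 kN·m.

M ≈ 153 kN·m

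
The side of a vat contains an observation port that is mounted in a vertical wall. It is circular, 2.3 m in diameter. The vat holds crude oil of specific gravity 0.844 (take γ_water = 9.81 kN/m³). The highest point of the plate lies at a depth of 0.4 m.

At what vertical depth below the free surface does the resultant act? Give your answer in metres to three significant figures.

h_p = 1.76 m

γ = 0.844 × 9.81 = 8.27964 kN/m³.
The centroid is at the centre, 1.15 m below the top of the plate, so the centroid depth is h_c = 0.4 + 1.15 = 1.55 m.
A = π(1.15)² = 4.15476 m².
Resultant F = γ·h_c·A = 8.27964 × 1.55 × 4.15476 = 53.3199 kN.
I_c = πr⁴/4 = π × 1.15⁴/4 = 1.37367 m⁴.
Centre of pressure: y_p = y_c + I_c/(y_c·A) = 1.55 + 1.37367/(1.55 × 4.15476) = 1.55 + 0.213307 = 1.76331 m along the plane.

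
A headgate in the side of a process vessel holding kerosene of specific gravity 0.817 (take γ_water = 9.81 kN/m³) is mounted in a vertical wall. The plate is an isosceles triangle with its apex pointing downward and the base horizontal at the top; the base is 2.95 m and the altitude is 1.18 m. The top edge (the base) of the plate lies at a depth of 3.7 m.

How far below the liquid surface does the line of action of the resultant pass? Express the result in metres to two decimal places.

h_p = 4.11 m

γ = 0.817 × 9.81 = 8.01477 kN/m³.
With the apex down, the centroid sits h/3 = 1.18/3 = 0.393333 m below the base (the top edge), so the centroid depth is h_c = 3.7 + 0.393333 = 4.09333 m.
A = ½ × 2.95 × 1.18 = 1.7405 m².
Resultant F = γ·h_c·A = 8.01477 × 4.09333 × 1.7405 = 57.1008 kN.
I_c = b·h³/36 = 2.95 × 1.18³/36 = 0.134637 m⁴.
Centre of pressure: y_p = y_c + I_c/(y_c·A) = 4.09333 + 0.134637/(4.09333 × 1.7405) = 4.09333 + 0.0188979 = 4.11223 m along the plane.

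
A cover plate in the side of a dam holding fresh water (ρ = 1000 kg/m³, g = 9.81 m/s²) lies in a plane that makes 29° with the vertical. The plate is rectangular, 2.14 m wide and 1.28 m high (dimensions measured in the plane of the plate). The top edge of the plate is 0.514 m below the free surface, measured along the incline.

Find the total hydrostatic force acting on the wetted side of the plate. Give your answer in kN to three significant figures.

F ≈ 27.1 kN

γ = ρg = 1000 × 9.81 = 9810 N/m³ = 9.81 kN/m³.
The plate makes 29° with the vertical, i.e. θ = 90° − 29° = 61° to the horizontal. Measuring y along the incline from the free-surface line, vertical depth h = y·sinθ with sinθ = 0.874620.
The centroid lies 1.28/2 = 0.64 m below the top edge, so y_c = 0.514 + 0.64 = 1.154 m and h_c = 1.154 × 0.874620 = 1.00931 m.
A = 2.14 × 1.28 = 2.7392 m².
Resultant F = γ·h_c·A = 9.81 × 1.00931 × 2.7392 = 27.1217 kN.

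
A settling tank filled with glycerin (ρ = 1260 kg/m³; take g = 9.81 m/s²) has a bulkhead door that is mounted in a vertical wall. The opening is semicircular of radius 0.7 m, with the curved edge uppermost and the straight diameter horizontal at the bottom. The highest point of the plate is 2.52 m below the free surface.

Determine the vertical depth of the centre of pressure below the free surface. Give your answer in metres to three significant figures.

h_p = 2.93 m

γ = ρg = 1260 × 9.81 / 1000 = 12.3606 kN/m³.
The centroid lies 4r/(3π) = 0.297089 m above the diameter, so r − 4r/(3π) = 0.7 − 0.297089 = 0.402911 m below the topmost point, so the centroid depth is h_c = 2.52 + 0.402911 = 2.92291 m.
A = πr²/2 = π × 0.7²/2 = 0.76969 m².
Resultant F = γ·h_c·A = 12.3606 × 2.92291 × 0.76969 = 27.8081 kN.
I_c = (π/8 − 8/(9π))·r⁴ = 0.109757 × 0.7⁴ = 0.0263527 m⁴.
Centre of pressure: y_p = y_c + I_c/(y_c·A) = 2.92291 + 0.0263527/(2.92291 × 0.76969) = 2.92291 + 0.0117137 = 2.93462 m along the plane.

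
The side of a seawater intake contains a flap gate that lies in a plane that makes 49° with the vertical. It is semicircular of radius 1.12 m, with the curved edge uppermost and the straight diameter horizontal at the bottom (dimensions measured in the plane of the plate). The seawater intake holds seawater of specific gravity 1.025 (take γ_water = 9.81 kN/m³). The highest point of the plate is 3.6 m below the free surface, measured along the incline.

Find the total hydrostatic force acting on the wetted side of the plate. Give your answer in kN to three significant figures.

F ≈ 55.2 kN

γ = 1.025 × 9.81 = 10.05525 kN/m³.
The plate makes 49° with the vertical, i.e. θ = 90° − 49° = 41° to the horizontal. Measuring y along the incline from the free-surface line, vertical depth h = y·sinθ with sinθ = 0.656059.
The centroid lies 4r/(3π) = 0.475343 m above the diameter, so r − 4r/(3π) = 1.12 − 0.475343 = 0.644657 m below the topmost point, so y_c = 3.6 + 0.644657 = 4.24466 m and h_c = 4.24466 × 0.656059 = 2.78475 m.
A = πr²/2 = π × 1.12²/2 = 1.97041 m².
Resultant F = γ·h_c·A = 10.05525 × 2.78475 × 1.97041 = 55.1742 kN.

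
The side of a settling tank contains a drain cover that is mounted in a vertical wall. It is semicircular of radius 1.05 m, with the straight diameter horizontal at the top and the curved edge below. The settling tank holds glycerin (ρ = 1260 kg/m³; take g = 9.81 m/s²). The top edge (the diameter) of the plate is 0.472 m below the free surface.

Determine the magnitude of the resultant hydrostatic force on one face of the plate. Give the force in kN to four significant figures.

F ≈ 19.64 kN

γ = ρg = 1260 × 9.81 / 1000 = 12.3606 kN/m³.
The centroid of a semicircle lies 4r/(3π) = 0.445634 m from the diameter, here below the top edge, so the centroid depth is h_c = 0.472 + 0.445634 = 0.917634 m.
A = πr²/2 = π × 1.05²/2 = 1.7318 m².
Resultant F = γ·h_c·A = 12.3606 × 0.917634 × 1.7318 = 19.643 kN.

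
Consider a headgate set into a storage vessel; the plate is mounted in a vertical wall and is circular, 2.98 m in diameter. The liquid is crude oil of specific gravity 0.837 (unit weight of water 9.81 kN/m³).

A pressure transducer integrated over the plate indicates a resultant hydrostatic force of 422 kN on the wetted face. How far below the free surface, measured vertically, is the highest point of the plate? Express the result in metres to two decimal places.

d_top ≈ 5.88 m

γ = 0.837 × 9.81 = 8.21097 kN/m³.
A = π(1.49)² = 6.97465 m².
From F = γ·h_c·A, the centroid depth is h_c = 422/(8.21097 × 6.97465) = 7.36878 m.
The centroid is at the centre, 1.49 m below the top of the plate, so the highest point sits at h_top = 7.36878 − 1.49 = 5.87878 m below the surface.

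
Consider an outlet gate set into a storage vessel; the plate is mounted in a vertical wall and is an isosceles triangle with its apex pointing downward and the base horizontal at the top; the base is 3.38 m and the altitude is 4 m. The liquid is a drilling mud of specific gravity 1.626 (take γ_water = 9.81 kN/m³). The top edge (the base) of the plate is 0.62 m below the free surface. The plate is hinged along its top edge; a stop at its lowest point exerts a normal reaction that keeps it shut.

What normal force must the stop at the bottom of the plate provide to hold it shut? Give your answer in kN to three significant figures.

γ = 1.626 × 9.81 = 15.95106 kN/m³.
With the apex down, the centroid sits h/3 = 4/3 = 1.33333 m below the base (the top edge), so the centroid depth is h_c = 0.62 + 1.33333 = 1.95333 m.
A = ½ × 3.38 × 4 = 6.76 m².
Resultant F = γ·h_c·A = 15.95106 × 1.95333 × 6.76 = 210.626 kN.
I_c = b·h³/36 = 3.38 × 4³/36 = 6.00889 m⁴.
Centre of pressure: y_p = y_c + I_c/(y_c·A) = 1.95333 + 6.00889/(1.95333 × 6.76) = 1.95333 + 0.455063 = 2.40839 m along the plane.
The resultant acts 1.33333 + 0.455063 = 1.78839 m (along the plate) below the hinge at the top edge, so the moment about the hinge is M = F × 1.78839 = 210.626 × 1.78839 = 376.681 kN·m.
A normal force at the bottom, 4 m from the hinge, must supply this moment: P = 376.681/4 = 94.1702 kN.

P ≈ 94.2 kN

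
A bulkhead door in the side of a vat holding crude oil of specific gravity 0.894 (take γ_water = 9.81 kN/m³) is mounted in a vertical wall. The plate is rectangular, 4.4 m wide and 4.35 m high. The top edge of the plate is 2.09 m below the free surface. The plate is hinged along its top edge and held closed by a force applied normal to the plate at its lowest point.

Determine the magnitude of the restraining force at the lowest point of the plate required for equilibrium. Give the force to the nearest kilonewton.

γ = 0.894 × 9.81 = 8.77014 kN/m³.
The centroid lies 4.35/2 = 2.175 m below the top edge, so the centroid depth is h_c = 2.09 + 2.175 = 4.265 m.
A = 4.4 × 4.35 = 19.14 m².
Resultant F = γ·h_c·A = 8.77014 × 4.265 × 19.14 = 715.925 kN.
I_c = b·h³/12 = 4.4 × 4.35³/12 = 30.1814 m⁴.
Centre of pressure: y_p = y_c + I_c/(y_c·A) = 4.265 + 30.1814/(4.265 × 19.14) = 4.265 + 0.369725 = 4.63472 m along the plane.
The resultant acts 2.175 + 0.369725 = 2.54472 m (along the plate) below the hinge at the top edge, so the moment about the hinge is M = F × 2.54472 = 715.925 × 2.54472 = 1821.83 kN·m.
A normal force at the bottom, 4.35 m from the hinge, must supply this moment: P = 1821.83/4.35 = 418.811 kN.

P ≈ 419 kN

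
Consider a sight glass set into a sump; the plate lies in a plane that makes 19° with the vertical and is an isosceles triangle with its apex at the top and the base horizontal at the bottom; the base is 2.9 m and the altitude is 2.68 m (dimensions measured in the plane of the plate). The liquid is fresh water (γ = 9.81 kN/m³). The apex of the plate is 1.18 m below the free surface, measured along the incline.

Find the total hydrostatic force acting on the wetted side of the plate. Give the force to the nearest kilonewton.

γ = 9.81 kN/m³.
The plate makes 19° with the vertical, i.e. θ = 90° − 19° = 71° to the horizontal. Measuring y along the incline from the free-surface line, vertical depth h = y·sinθ with sinθ = 0.945519.
With the apex up, the centroid sits 2h/3 = 2 × 2.68/3 = 1.78667 m below the apex, so y_c = 1.18 + 1.78667 = 2.96667 m and h_c = 2.96667 × 0.945519 = 2.80504 m.
A = ½ × 2.9 × 2.68 = 3.886 m².
Resultant F = γ·h_c·A = 9.81 × 2.80504 × 3.886 = 106.933 kN.

F ≈ 107 kN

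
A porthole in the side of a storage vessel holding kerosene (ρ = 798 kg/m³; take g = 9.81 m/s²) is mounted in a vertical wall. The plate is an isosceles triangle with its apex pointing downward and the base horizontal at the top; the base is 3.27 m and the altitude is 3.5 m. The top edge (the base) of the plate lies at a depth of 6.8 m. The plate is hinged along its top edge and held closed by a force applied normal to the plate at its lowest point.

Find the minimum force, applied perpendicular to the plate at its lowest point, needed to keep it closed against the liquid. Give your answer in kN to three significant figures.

P ≈ 128 kN

γ = ρg = 798 × 9.81 / 1000 = 7.82838 kN/m³.
With the apex down, the centroid sits h/3 = 3.5/3 = 1.16667 m below the base (the top edge), so the centroid depth is h_c = 6.8 + 1.16667 = 7.96667 m.
A = ½ × 3.27 × 3.5 = 5.7225 m².
Resultant F = γ·h_c·A = 7.82838 × 7.96667 × 5.7225 = 356.89 kN.
I_c = b·h³/36 = 3.27 × 3.5³/36 = 3.89448 m⁴.
Centre of pressure: y_p = y_c + I_c/(y_c·A) = 7.96667 + 3.89448/(7.96667 × 5.7225) = 7.96667 + 0.0854254 = 8.0521 m along the plane.
The resultant acts 1.16667 + 0.0854254 = 1.2521 m (along the plate) below the hinge at the top edge, so the moment about the hinge is M = F × 1.2521 = 356.89 × 1.2521 = 446.862 kN·m.
A normal force at the bottom, 3.5 m from the hinge, must supply this moment: P = 446.862/3.5 = 127.675 kN.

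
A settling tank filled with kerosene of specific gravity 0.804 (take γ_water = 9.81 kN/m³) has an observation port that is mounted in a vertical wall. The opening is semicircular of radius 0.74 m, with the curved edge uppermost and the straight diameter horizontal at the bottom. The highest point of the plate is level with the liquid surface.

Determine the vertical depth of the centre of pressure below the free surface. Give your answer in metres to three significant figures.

h_p = 0.516 m

γ = 0.804 × 9.81 = 7.88724 kN/m³.
The centroid lies 4r/(3π) = 0.314066 m above the diameter, so r − 4r/(3π) = 0.74 − 0.314066 = 0.425934 m below the topmost point, so the centroid depth is h_c = 0.425934 m.
A = πr²/2 = π × 0.74²/2 = 0.860168 m².
Resultant F = γ·h_c·A = 7.88724 × 0.425934 × 0.860168 = 2.88969 kN.
I_c = (π/8 − 8/(9π))·r⁴ = 0.109757 × 0.74⁴ = 0.0329124 m⁴.
Centre of pressure: y_p = y_c + I_c/(y_c·A) = 0.425934 + 0.0329124/(0.425934 × 0.860168) = 0.425934 + 0.0898326 = 0.515767 m along the plane.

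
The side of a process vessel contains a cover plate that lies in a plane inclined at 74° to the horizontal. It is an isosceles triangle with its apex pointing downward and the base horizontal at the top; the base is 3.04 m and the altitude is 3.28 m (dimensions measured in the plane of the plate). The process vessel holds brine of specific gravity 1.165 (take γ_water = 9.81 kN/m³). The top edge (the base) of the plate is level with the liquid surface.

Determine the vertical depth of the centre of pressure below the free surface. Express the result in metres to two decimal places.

h_p = 1.58 m

γ = 1.165 × 9.81 = 11.42865 kN/m³.
Let θ = 74° be the plate's angle to the horizontal; measure y along the incline from where the plane meets the free surface. Vertical depth h = y·sinθ with sinθ = 0.961262.
With the apex down, the centroid sits h/3 = 3.28/3 = 1.09333 m below the base (the top edge), so y_c = 1.09333 m and h_c = 1.09333 × 0.961262 = 1.05098 m.
A = ½ × 3.04 × 3.28 = 4.9856 m².
Resultant F = γ·h_c·A = 11.42865 × 1.05098 × 4.9856 = 59.8835 kN.
I_c = b·h³/36 = 3.04 × 3.28³/36 = 2.97984 m⁴.
Centre of pressure: y_p = y_c + I_c/(y_c·A) = 1.09333 + 2.97984/(1.09333 × 4.9856) = 1.09333 + 0.546669 = 1.64 m along the plane.
Vertically, h_p = y_p·sinθ = 1.64 × 0.961262 = 1.57647 m.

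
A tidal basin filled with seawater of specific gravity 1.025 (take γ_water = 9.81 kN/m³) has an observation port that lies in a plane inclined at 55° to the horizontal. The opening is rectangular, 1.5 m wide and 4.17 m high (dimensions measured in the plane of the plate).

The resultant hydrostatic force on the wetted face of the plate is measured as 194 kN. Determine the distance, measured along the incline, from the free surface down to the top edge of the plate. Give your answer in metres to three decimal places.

y_top ≈ 1.680 m

γ = 1.025 × 9.81 = 10.05525 kN/m³.
A = 1.5 × 4.17 = 6.255 m².
From F = γ·h_c·A, the centroid depth is h_c = 194/(10.05525 × 6.255) = 3.08448 m.
Let θ = 55° be the plate's angle to the horizontal; measure y along the incline from where the plane meets the free surface. Vertical depth h = y·sinθ with sinθ = 0.819152.
Along the incline, y_c = h_c/sinθ = 3.08448/0.819152 = 3.76546 m.
The centroid lies 4.17/2 = 2.085 m below the top edge, so the top edge sits at y_top = 3.76546 − 2.085 = 1.68046 m along the incline.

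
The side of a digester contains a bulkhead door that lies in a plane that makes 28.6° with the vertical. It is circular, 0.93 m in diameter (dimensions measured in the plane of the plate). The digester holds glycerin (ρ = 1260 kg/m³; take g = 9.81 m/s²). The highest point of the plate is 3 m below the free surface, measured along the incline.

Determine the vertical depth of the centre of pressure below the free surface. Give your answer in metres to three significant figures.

h_p = 3.06 m

γ = ρg = 1260 × 9.81 / 1000 = 12.3606 kN/m³.
The plate makes 28.6° with the vertical, i.e. θ = 90° − 28.6° = 61.4° to the horizontal. Measuring y along the incline from the free-surface line, vertical depth h = y·sinθ with sinθ = 0.877983.
The centroid is at the centre, 0.465 m below the top of the plate, so y_c = 3 + 0.465 = 3.465 m and h_c = 3.465 × 0.877983 = 3.04221 m.
A = π(0.465)² = 0.679291 m².
Resultant F = γ·h_c·A = 12.3606 × 3.04221 × 0.679291 = 25.5437 kN.
I_c = πr⁴/4 = π × 0.465⁴/4 = 0.0367199 m⁴.
Centre of pressure: y_p = y_c + I_c/(y_c·A) = 3.465 + 0.0367199/(3.465 × 0.679291) = 3.465 + 0.0156006 = 3.4806 m along the plane.
Vertically, h_p = y_p·sinθ = 3.4806 × 0.877983 = 3.05591 m.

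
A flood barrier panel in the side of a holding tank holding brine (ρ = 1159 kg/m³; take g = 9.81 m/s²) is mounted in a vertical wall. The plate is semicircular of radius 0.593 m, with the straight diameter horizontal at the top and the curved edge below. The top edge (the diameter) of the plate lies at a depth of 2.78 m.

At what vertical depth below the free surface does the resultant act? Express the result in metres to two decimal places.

h_p = 3.04 m

γ = ρg = 1159 × 9.81 / 1000 = 11.36979 kN/m³.
The centroid of a semicircle lies 4r/(3π) = 0.251677 m from the diameter, here below the top edge, so the centroid depth is h_c = 2.78 + 0.251677 = 3.03168 m.
A = πr²/2 = π × 0.593²/2 = 0.552369 m².
Resultant F = γ·h_c·A = 11.36979 × 3.03168 × 0.552369 = 19.0399 kN.
I_c = (π/8 − 8/(9π))·r⁴ = 0.109757 × 0.593⁴ = 0.0135722 m⁴.
Centre of pressure: y_p = y_c + I_c/(y_c·A) = 3.03168 + 0.0135722/(3.03168 × 0.552369) = 3.03168 + 0.00810471 = 3.03978 m along the plane.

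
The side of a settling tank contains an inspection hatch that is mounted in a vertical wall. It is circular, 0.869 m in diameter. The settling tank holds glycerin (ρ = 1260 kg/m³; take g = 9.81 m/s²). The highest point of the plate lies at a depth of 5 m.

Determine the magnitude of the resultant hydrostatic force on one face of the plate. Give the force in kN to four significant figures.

γ = ρg = 1260 × 9.81 / 1000 = 12.3606 kN/m³.
The centroid is at the centre, 0.4345 m below the top of the plate, so the centroid depth is h_c = 5 + 0.4345 = 5.4345 m.
A = π(0.4345)² = 0.593102 m².
Resultant F = γ·h_c·A = 12.3606 × 5.4345 × 0.593102 = 39.8408 kN.

F ≈ 39.84 kN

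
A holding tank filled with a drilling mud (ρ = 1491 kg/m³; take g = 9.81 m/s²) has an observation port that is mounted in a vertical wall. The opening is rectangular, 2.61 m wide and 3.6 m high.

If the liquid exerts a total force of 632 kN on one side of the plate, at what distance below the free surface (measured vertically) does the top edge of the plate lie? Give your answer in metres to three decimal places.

γ = ρg = 1491 × 9.81 / 1000 = 14.62671 kN/m³.
A = 2.61 × 3.6 = 9.396 m².
From F = γ·h_c·A, the centroid depth is h_c = 632/(14.62671 × 9.396) = 4.59862 m.
The centroid lies 3.6/2 = 1.8 m below the top edge, so the top edge sits at h_top = 4.59862 − 1.8 = 2.79862 m below the surface.

d_top ≈ 2.799 m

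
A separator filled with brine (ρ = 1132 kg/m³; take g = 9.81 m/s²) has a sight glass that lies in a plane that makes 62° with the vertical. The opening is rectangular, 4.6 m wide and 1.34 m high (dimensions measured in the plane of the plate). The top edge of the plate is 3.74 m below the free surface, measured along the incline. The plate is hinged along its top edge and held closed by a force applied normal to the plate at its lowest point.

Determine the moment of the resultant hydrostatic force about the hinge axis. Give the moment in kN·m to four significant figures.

γ = ρg = 1132 × 9.81 / 1000 = 11.10492 kN/m³.
The plate makes 62° with the vertical, i.e. θ = 90° − 62° = 28° to the horizontal. Measuring y along the incline from the free-surface line, vertical depth h = y·sinθ with sinθ = 0.469472.
The centroid lies 1.34/2 = 0.67 m below the top edge, so y_c = 3.74 + 0.67 = 4.41 m and h_c = 4.41 × 0.469472 = 2.07037 m.
A = 4.6 × 1.34 = 6.164 m².
Resultant F = γ·h_c·A = 11.10492 × 2.07037 × 6.164 = 141.718 kN.
I_c = b·h³/12 = 4.6 × 1.34³/12 = 0.92234 m⁴.
Centre of pressure: y_p = y_c + I_c/(y_c·A) = 4.41 + 0.92234/(4.41 × 6.164) = 4.41 + 0.0339305 = 4.44393 m along the plane.
The resultant acts 0.67 + 0.0339305 = 0.703931 m (along the plate) below the hinge at the top edge, so the moment about the hinge is M = F × 0.703931 = 141.718 × 0.703931 = 99.7597 kN·m.

M ≈ 99.76 kN·m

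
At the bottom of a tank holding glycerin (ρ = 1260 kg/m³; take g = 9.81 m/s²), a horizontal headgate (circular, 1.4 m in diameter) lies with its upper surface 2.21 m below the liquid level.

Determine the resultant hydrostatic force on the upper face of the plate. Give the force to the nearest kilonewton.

γ = ρg = 1260 × 9.81 / 1000 = 12.3606 kN/m³.
The plate is horizontal, so pressure is uniform at p = γ·h = 12.3606 × 2.21 = 27.3169 kN/m².
A = π(0.7)² = 1.53938 m².
F = p·A = 27.3169 × 1.53938 = 42.0511 kN.

F ≈ 42 kN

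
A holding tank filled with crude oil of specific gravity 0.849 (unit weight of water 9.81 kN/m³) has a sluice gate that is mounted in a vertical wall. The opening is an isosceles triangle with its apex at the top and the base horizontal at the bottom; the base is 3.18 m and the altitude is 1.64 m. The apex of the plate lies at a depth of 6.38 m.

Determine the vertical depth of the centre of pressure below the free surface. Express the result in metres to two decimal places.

h_p = 7.49 m

γ = 0.849 × 9.81 = 8.32869 kN/m³.
With the apex up, the centroid sits 2h/3 = 2 × 1.64/3 = 1.09333 m below the apex, so the centroid depth is h_c = 6.38 + 1.09333 = 7.47333 m.
A = ½ × 3.18 × 1.64 = 2.6076 m².
Resultant F = γ·h_c·A = 8.32869 × 7.47333 × 2.6076 = 162.305 kN.
I_c = b·h³/36 = 3.18 × 1.64³/36 = 0.389633 m⁴.
Centre of pressure: y_p = y_c + I_c/(y_c·A) = 7.47333 + 0.389633/(7.47333 × 2.6076) = 7.47333 + 0.019994 = 7.49332 m along the plane.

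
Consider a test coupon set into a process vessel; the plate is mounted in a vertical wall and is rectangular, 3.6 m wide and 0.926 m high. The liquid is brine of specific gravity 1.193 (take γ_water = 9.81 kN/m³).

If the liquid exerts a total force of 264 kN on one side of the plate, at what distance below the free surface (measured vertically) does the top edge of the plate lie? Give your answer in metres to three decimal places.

γ = 1.193 × 9.81 = 11.70333 kN/m³.
A = 3.6 × 0.926 = 3.3336 m².
From F = γ·h_c·A, the centroid depth is h_c = 264/(11.70333 × 3.3336) = 6.76676 m.
The centroid lies 0.926/2 = 0.463 m below the top edge, so the top edge sits at h_top = 6.76676 − 0.463 = 6.30376 m below the surface.

d_top ≈ 6.304 m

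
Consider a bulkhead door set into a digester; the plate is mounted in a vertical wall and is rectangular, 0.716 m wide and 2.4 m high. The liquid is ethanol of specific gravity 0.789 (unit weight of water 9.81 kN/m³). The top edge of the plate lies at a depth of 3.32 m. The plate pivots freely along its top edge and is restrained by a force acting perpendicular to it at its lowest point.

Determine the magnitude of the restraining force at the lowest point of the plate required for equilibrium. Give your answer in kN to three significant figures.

P ≈ 32.7 kN

γ = 0.789 × 9.81 = 7.74009 kN/m³.
The centroid lies 2.4/2 = 1.2 m below the top edge, so the centroid depth is h_c = 3.32 + 1.2 = 4.52 m.
A = 0.716 × 2.4 = 1.7184 m².
Resultant F = γ·h_c·A = 7.74009 × 4.52 × 1.7184 = 60.1186 kN.
I_c = b·h³/12 = 0.716 × 2.4³/12 = 0.824832 m⁴.
Centre of pressure: y_p = y_c + I_c/(y_c·A) = 4.52 + 0.824832/(4.52 × 1.7184) = 4.52 + 0.106195 = 4.62619 m along the plane.
The resultant acts 1.2 + 0.106195 = 1.30619 m (along the plate) below the hinge at the top edge, so the moment about the hinge is M = F × 1.30619 = 60.1186 × 1.30619 = 78.5263 kN·m.
A normal force at the bottom, 2.4 m from the hinge, must supply this moment: P = 78.5263/2.4 = 32.7193 kN.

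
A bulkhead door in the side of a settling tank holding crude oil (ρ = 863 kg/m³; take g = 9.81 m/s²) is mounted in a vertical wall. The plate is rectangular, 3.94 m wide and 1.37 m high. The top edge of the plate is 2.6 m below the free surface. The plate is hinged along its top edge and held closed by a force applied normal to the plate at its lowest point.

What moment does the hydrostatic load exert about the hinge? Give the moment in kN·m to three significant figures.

γ = ρg = 863 × 9.81 / 1000 = 8.46603 kN/m³.
The centroid lies 1.37/2 = 0.685 m below the top edge, so the centroid depth is h_c = 2.6 + 0.685 = 3.285 m.
A = 3.94 × 1.37 = 5.3978 m².
Resultant F = γ·h_c·A = 8.46603 × 3.285 × 5.3978 = 150.118 kN.
I_c = b·h³/12 = 3.94 × 1.37³/12 = 0.844261 m⁴.
Centre of pressure: y_p = y_c + I_c/(y_c·A) = 3.285 + 0.844261/(3.285 × 5.3978) = 3.285 + 0.0476129 = 3.33261 m along the plane.
The resultant acts 0.685 + 0.0476129 = 0.732613 m (along the plate) below the hinge at the top edge, so the moment about the hinge is M = F × 0.732613 = 150.118 × 0.732613 = 109.978 kN·m.

M ≈ 110 kN·m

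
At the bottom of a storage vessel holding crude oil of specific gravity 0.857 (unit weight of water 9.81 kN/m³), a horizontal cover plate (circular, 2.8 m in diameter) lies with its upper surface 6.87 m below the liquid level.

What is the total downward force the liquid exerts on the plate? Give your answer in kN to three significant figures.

γ = 0.857 × 9.81 = 8.40717 kN/m³.
The plate is horizontal, so pressure is uniform at p = γ·h = 8.40717 × 6.87 = 57.7573 kN/m².
A = π(1.4)² = 6.15752 m².
F = p·A = 57.7573 × 6.15752 = 355.642 kN.

F ≈ 356 kN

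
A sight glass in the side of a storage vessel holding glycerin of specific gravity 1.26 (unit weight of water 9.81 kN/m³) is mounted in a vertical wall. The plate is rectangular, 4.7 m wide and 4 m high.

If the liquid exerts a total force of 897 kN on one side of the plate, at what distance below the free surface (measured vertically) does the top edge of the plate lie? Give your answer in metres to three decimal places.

γ = 1.26 × 9.81 = 12.3606 kN/m³.
A = 4.7 × 4 = 18.8 m².
From F = γ·h_c·A, the centroid depth is h_c = 897/(12.3606 × 18.8) = 3.86007 m.
The centroid lies 4/2 = 2 m below the top edge, so the top edge sits at h_top = 3.86007 − 2 = 1.86007 m below the surface.

d_top ≈ 1.860 m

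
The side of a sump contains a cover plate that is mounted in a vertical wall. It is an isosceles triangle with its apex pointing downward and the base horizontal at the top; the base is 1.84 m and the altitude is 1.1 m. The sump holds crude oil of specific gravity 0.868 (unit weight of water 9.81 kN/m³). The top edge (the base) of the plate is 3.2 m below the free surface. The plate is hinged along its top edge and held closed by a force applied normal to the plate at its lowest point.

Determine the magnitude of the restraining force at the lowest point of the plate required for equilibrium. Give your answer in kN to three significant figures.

P ≈ 10.8 kN

γ = 0.868 × 9.81 = 8.51508 kN/m³.
With the apex down, the centroid sits h/3 = 1.1/3 = 0.366667 m below the base (the top edge), so the centroid depth is h_c = 3.2 + 0.366667 = 3.56667 m.
A = ½ × 1.84 × 1.1 = 1.012 m².
Resultant F = γ·h_c·A = 8.51508 × 3.56667 × 1.012 = 30.7349 kN.
I_c = b·h³/36 = 1.84 × 1.1³/36 = 0.0680289 m⁴.
Centre of pressure: y_p = y_c + I_c/(y_c·A) = 3.56667 + 0.0680289/(3.56667 × 1.012) = 3.56667 + 0.0188473 = 3.58552 m along the plane.
The resultant acts 0.366667 + 0.0188473 = 0.385514 m (along the plate) below the hinge at the top edge, so the moment about the hinge is M = F × 0.385514 = 30.7349 × 0.385514 = 11.8487 kN·m.
A normal force at the bottom, 1.1 m from the hinge, must supply this moment: P = 11.8487/1.1 = 10.7715 kN.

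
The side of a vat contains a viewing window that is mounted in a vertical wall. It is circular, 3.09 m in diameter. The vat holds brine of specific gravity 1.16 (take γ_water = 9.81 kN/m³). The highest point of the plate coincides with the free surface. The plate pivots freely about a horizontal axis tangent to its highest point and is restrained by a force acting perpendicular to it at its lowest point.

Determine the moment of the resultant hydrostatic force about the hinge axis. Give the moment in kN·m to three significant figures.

γ = 1.16 × 9.81 = 11.3796 kN/m³.
The centroid is at the centre, 1.545 m below the top of the plate, so the centroid depth is h_c = 1.545 m.
A = π(1.545)² = 7.49906 m².
Resultant F = γ·h_c·A = 11.3796 × 1.545 × 7.49906 = 131.845 kN.
I_c = πr⁴/4 = π × 1.545⁴/4 = 4.47511 m⁴.
Centre of pressure: y_p = y_c + I_c/(y_c·A) = 1.545 + 4.47511/(1.545 × 7.49906) = 1.545 + 0.38625 = 1.93125 m along the plane.
The resultant acts 1.545 + 0.38625 = 1.93125 m (along the plate) below the hinge at the top edge, so the moment about the hinge is M = F × 1.93125 = 131.845 × 1.93125 = 254.626 kN·m.

M ≈ 255 kN·m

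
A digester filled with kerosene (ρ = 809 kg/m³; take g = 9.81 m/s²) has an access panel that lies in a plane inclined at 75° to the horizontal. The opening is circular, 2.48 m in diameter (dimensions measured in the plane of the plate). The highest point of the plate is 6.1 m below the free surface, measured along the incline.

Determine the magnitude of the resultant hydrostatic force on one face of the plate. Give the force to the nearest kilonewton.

γ = ρg = 809 × 9.81 / 1000 = 7.93629 kN/m³.
Let θ = 75° be the plate's angle to the horizontal; measure y along the incline from where the plane meets the free surface. Vertical depth h = y·sinθ with sinθ = 0.965926.
The centroid is at the centre, 1.24 m below the top of the plate, so y_c = 6.1 + 1.24 = 7.34 m and h_c = 7.34 × 0.965926 = 7.0899 m.
A = π(1.24)² = 4.83051 m².
Resultant F = γ·h_c·A = 7.93629 × 7.0899 × 4.83051 = 271.801 kN.

F ≈ 272 kN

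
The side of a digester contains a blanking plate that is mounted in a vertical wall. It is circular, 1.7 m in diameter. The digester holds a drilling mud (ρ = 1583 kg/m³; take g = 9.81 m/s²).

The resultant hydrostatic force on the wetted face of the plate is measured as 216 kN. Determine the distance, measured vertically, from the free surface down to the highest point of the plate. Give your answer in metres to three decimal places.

d_top ≈ 5.278 m

γ = ρg = 1583 × 9.81 / 1000 = 15.52923 kN/m³.
A = π(0.85)² = 2.2698 m².
From F = γ·h_c·A, the centroid depth is h_c = 216/(15.52923 × 2.2698) = 6.12796 m.
The centroid is at the centre, 0.85 m below the top of the plate, so the highest point sits at h_top = 6.12796 − 0.85 = 5.27796 m below the surface.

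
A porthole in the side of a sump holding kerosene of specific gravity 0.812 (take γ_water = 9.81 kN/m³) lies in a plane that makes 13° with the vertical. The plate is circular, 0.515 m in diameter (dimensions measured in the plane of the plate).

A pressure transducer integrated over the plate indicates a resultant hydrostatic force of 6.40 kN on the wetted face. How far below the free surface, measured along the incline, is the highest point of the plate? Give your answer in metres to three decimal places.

γ = 0.812 × 9.81 = 7.96572 kN/m³.
A = π(0.2575)² = 0.208307 m².
From F = γ·h_c·A, the centroid depth is h_c = 6.40/(7.96572 × 0.208307) = 3.85701 m.
The plate makes 13° with the vertical, i.e. θ = 90° − 13° = 77° to the horizontal. Measuring y along the incline from the free-surface line, vertical depth h = y·sinθ with sinθ = 0.974370.
Along the incline, y_c = h_c/sinθ = 3.85701/0.974370 = 3.95847 m.
The centroid is at the centre, 0.2575 m below the top of the plate, so the highest point sits at y_top = 3.95847 − 0.2575 = 3.70097 m along the incline.

y_top ≈ 3.701 m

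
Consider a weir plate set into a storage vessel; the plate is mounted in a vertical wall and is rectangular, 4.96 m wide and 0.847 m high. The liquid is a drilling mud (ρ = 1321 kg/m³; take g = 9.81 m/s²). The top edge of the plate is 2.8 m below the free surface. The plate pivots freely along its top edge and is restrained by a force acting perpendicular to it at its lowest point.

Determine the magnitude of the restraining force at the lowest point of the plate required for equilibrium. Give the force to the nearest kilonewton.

γ = ρg = 1321 × 9.81 / 1000 = 12.95901 kN/m³.
The centroid lies 0.847/2 = 0.4235 m below the top edge, so the centroid depth is h_c = 2.8 + 0.4235 = 3.2235 m.
A = 4.96 × 0.847 = 4.20112 m².
Resultant F = γ·h_c·A = 12.95901 × 3.2235 × 4.20112 = 175.495 kN.
I_c = b·h³/12 = 4.96 × 0.847³/12 = 0.25116 m⁴.
Centre of pressure: y_p = y_c + I_c/(y_c·A) = 3.2235 + 0.25116/(3.2235 × 4.20112) = 3.2235 + 0.0185463 = 3.24205 m along the plane.
The resultant acts 0.4235 + 0.0185463 = 0.442046 m (along the plate) below the hinge at the top edge, so the moment about the hinge is M = F × 0.442046 = 175.495 × 0.442046 = 77.5769 kN·m.
A normal force at the bottom, 0.847 m from the hinge, must supply this moment: P = 77.5769/0.847 = 91.5902 kN.

P ≈ 92 kN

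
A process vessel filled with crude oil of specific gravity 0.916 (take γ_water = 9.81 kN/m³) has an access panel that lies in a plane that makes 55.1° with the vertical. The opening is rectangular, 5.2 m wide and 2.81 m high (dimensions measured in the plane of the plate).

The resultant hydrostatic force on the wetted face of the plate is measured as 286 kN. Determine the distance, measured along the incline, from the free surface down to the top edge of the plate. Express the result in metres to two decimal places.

γ = 0.916 × 9.81 = 8.98596 kN/m³.
A = 5.2 × 2.81 = 14.612 m².
From F = γ·h_c·A, the centroid depth is h_c = 286/(8.98596 × 14.612) = 2.17817 m.
The plate makes 55.1° with the vertical, i.e. θ = 90° − 55.1° = 34.9° to the horizontal. Measuring y along the incline from the free-surface line, vertical depth h = y·sinθ with sinθ = 0.572146.
Along the incline, y_c = h_c/sinθ = 2.17817/0.572146 = 3.80702 m.
The centroid lies 2.81/2 = 1.405 m below the top edge, so the top edge sits at y_top = 3.80702 − 1.405 = 2.40202 m along the incline.

y_top ≈ 2.40 m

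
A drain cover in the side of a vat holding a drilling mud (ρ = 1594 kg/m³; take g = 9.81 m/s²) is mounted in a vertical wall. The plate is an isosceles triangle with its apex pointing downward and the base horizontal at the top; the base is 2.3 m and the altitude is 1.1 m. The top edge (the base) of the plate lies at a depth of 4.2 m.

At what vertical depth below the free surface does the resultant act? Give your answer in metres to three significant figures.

γ = ρg = 1594 × 9.81 / 1000 = 15.63714 kN/m³.
With the apex down, the centroid sits h/3 = 1.1/3 = 0.366667 m below the base (the top edge), so the centroid depth is h_c = 4.2 + 0.366667 = 4.56667 m.
A = ½ × 2.3 × 1.1 = 1.265 m².
Resultant F = γ·h_c·A = 15.63714 × 4.56667 × 1.265 = 90.3332 kN.
I_c = b·h³/36 = 2.3 × 1.1³/36 = 0.0850361 m⁴.
Centre of pressure: y_p = y_c + I_c/(y_c·A) = 4.56667 + 0.0850361/(4.56667 × 1.265) = 4.56667 + 0.0147202 = 4.58139 m along the plane.

h_p = 4.58 m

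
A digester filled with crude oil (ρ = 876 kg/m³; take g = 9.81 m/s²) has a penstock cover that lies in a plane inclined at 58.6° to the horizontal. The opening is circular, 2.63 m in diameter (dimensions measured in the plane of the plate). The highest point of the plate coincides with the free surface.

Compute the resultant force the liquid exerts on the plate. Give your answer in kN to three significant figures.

γ = ρg = 876 × 9.81 / 1000 = 8.59356 kN/m³.
Let θ = 58.6° be the plate's angle to the horizontal; measure y along the incline from where the plane meets the free surface. Vertical depth h = y·sinθ with sinθ = 0.853551.
The centroid is at the centre, 1.315 m below the top of the plate, so y_c = 1.315 m and h_c = 1.315 × 0.853551 = 1.12242 m.
A = π(1.315)² = 5.43252 m².
Resultant F = γ·h_c·A = 8.59356 × 1.12242 × 5.43252 = 52.3998 kN.

F ≈ 52.4 kN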